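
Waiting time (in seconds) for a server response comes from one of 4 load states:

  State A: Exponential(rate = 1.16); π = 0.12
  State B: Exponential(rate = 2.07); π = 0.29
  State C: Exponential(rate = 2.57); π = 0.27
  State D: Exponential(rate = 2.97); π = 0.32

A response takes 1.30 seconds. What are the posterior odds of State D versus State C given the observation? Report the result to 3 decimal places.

The posterior odds equal the prior odds times the likelihood ratio: (w_i/w_j)·(f_i(x)/f_j(x)).
Evaluate each component's likelihood at the observed value:
  L_A = 0.256769
  L_B = 0.140373
  L_C = 0.090982
  L_D = 0.0625094
Odds = (0.32/0.27) × (0.0625094/0.090982) = 1.18519 × 0.687053 ≈ 0.814

0.814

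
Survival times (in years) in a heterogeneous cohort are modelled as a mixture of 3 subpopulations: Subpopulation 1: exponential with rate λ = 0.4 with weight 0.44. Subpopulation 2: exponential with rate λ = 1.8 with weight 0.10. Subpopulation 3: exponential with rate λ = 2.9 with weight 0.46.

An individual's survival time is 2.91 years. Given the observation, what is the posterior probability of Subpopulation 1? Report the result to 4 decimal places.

0.9779

By Bayes' theorem, P(k | x) = w_k f_k(x) / Σ_j w_j f_j(x).
Component likelihoods at x = 2.91 years:
  f_1 = 0.124894
  f_2 = 0.00955956
  f_3 = 0.000627172
Prior × likelihood for each component:
  w_1·f_1 = 0.44 × 0.124894 = 0.0549533
  w_2·f_2 = 0.10 × 0.00955956 = 0.000955956
  w_3·f_3 = 0.46 × 0.000627172 = 0.000288499
Marginal: 0.0549533 + 0.000955956 + 0.000288499 = 0.0561978
P(Subpopulation 1 | the observation) ≈ 0.9779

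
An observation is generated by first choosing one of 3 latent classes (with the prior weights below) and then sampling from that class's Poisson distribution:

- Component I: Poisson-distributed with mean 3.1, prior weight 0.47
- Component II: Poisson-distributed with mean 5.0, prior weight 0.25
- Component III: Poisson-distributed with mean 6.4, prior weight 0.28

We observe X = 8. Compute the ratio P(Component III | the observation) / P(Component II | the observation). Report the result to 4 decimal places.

Only the two components matter; the odds are (π_i f_i(x)) / (π_j f_j(x)).
Evaluate each component's likelihood at the observed value:
  f_I = 0.00952928
  f_II = 0.065278
  f_III = 0.115994
0.0324782 / 0.0163195 ≈ 1.9901

1.9901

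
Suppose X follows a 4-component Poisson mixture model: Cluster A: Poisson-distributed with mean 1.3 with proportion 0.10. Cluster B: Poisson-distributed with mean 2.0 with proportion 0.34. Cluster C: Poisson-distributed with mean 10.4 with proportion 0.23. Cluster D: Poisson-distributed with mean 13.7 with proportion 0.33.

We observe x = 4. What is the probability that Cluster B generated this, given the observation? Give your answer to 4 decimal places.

P(component k | x) = π_k·f_k(x) / marginal(x), where marginal(x) = Σ_j π_j·f_j(x).
Component likelihoods at x = 4:
  p_A = e^(−1.3)·1.3^4/4! = 0.0324324
  p_B = e^(−2.0)·2.0^4/4! = 0.0902235
  p_C = e^(−10.4)·10.4^4/4! = 0.014834
  p_D = e^(−13.7)·13.7^4/4! = 0.00164754
Prior × likelihood for each component:
  π_A·p_A = 0.10 × 0.0324324 = 0.00324324
  π_B·p_B = 0.34 × 0.0902235 = 0.030676
  π_C·p_C = 0.23 × 0.014834 = 0.00341183
  π_D·p_D = 0.33 × 0.00164754 = 0.000543689
Sum: 0.00324324 + 0.030676 + 0.00341183 + 0.000543689 = 0.0378748
Responsibility of Cluster B: 0.030676 / 0.0378748 ≈ 0.8099

0.8099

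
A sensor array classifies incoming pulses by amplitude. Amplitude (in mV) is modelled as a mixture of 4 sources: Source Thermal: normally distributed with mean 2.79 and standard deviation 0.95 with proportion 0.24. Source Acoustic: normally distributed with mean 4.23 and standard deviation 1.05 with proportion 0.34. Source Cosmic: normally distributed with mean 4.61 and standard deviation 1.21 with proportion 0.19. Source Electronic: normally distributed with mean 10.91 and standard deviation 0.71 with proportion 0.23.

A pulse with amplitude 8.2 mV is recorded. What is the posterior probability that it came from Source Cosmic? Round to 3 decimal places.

The responsibility of component k is π_k f_k(x) divided by Σ_j π_j f_j(x).
Normal densities:
  p_Thermal = (1/(0.95·√(2π)))·exp(−(8.2−2.79)²/(2·0.95²)) = 0.419939·exp(-16.21501) = 3.8115e-08
  p_Acoustic = (1/(1.05·√(2π)))·exp(−(8.2−4.23)²/(2·1.05²)) = 0.379945·exp(-7.14780) = 0.000298862
  p_Cosmic = (1/(1.21·√(2π)))·exp(−(8.2−4.61)²/(2·1.21²)) = 0.329704·exp(-4.40137) = 0.00404234
  p_Electronic = (1/(0.71·√(2π)))·exp(−(8.2−10.91)²/(2·0.71²)) = 0.561891·exp(-7.28437) = 0.000385559
Unnormalised posteriors:
  π_Thermal·p_Thermal = 0.24 × 3.8115e-08 = 9.14759e-09
  π_Acoustic·p_Acoustic = 0.34 × 0.000298862 = 0.000101613
  π_Cosmic·p_Cosmic = 0.19 × 0.00404234 = 0.000768044
  π_Electronic·p_Electronic = 0.23 × 0.000385559 = 8.86786e-05
Marginal: 9.14759e-09 + 0.000101613 + 0.000768044 + 8.86786e-05 = 0.000958345
P(Source Cosmic | the observation) ≈ 0.801

0.801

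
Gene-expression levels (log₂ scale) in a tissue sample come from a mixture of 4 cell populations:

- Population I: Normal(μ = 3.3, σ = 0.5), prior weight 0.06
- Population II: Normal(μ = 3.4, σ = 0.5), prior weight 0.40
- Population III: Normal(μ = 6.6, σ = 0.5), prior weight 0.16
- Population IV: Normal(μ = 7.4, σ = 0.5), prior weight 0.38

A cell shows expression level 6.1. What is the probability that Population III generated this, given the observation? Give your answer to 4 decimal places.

0.8824

Apply Bayes' rule: the posterior for each component is proportional to its prior times its likelihood at x.
Evaluate each component's likelihood at the observed value:
  L_I = 1.23652e-07
  L_II = 3.71472e-07
  L_III = 0.483941
  L_IV = 0.0271659
Multiply by the mixture weights:
  w_I·L_I = 0.06 × 1.23652e-07 = 7.41914e-09
  w_II·L_II = 0.40 × 3.71472e-07 = 1.48589e-07
  w_III·L_III = 0.16 × 0.483941 = 0.0774306
  w_IV·L_IV = 0.38 × 0.0271659 = 0.0103231
Denominator: 7.41914e-09 + 1.48589e-07 + 0.0774306 + 0.0103231 = 0.0877538
So the posterior for Population III is 0.0774306 / 0.0877538 ≈ 0.8824.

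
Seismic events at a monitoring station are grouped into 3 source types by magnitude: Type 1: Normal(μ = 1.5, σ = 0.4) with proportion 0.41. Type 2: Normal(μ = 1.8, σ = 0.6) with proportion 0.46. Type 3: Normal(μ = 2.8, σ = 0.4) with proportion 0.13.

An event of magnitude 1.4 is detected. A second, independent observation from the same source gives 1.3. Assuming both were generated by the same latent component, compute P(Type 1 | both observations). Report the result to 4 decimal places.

0.7520

Apply Bayes' rule: the posterior for each component is proportional to its prior times its likelihood at x.
Since both observations come from the same component, the likelihood for component k is f_k(x₁)·f_k(x₂).
  L_1 = [0.96667] × [0.880163] = 0.850828
  L_2 = [0.532413] × [0.469853] = 0.250156
  L_3 = [0.00218171] × [0.000881489] = 1.92315e-06
Unnormalised posteriors:
  π_1·L_1 = 0.41 × 0.850828 = 0.348839
  π_2·L_2 = 0.46 × 0.250156 = 0.115072
  π_3·L_3 = 0.13 × 1.92315e-06 = 2.5001e-07
Normaliser: 0.348839 + 0.115072 + 2.5001e-07 = 0.463911
Responsibility of Type 1: 0.348839 / 0.463911 ≈ 0.7520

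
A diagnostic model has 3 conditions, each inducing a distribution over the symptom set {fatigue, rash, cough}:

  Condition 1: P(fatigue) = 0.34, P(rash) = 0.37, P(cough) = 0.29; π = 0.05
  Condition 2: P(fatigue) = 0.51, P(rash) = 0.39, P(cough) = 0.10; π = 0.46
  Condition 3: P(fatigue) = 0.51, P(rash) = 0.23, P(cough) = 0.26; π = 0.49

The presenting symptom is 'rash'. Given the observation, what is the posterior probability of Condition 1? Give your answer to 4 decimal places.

0.0596

The responsibility of component k is w_k f_k(x) divided by Σ_j w_j f_j(x).
Component likelihoods at x = 'rash':
  f_1 = P(rash | comp) = 0.37
  f_2 = P(rash | comp) = 0.39
  f_3 = P(rash | comp) = 0.23
Prior × likelihood for each component:
  w_1·f_1 = 0.05 × 0.37 = 0.0185
  w_2·f_2 = 0.46 × 0.39 = 0.1794
  w_3·f_3 = 0.49 × 0.23 = 0.1127
Denominator: 0.0185 + 0.1794 + 0.1127 = 0.3106
P(Condition 1 | x) ≈ 0.0596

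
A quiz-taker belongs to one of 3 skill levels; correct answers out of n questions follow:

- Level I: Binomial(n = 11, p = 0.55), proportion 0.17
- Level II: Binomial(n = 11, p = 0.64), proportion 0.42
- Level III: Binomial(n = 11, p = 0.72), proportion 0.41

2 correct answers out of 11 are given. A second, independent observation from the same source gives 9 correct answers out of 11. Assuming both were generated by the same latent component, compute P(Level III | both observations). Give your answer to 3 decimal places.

Posterior ∝ prior × likelihood, so P(k | x) ∝ π_k f_k(x); normalise over all components.
Since both observations come from the same component, the likelihood for component k is f_k(x₁)·f_k(x₂).
  p_I = [0.0125893] × [0.0512923] = 0.000645732
  p_II = [0.00228794] × [0.128407] = 0.000293787
  p_III = [0.000301613] × [0.224218] = 6.76272e-05
Unnormalised posteriors:
  π_I·p_I = 0.17 × 0.000645732 = 0.000109775
  π_II·p_II = 0.42 × 0.000293787 = 0.000123391
  π_III·p_III = 0.41 × 6.76272e-05 = 2.77271e-05
Marginal: 0.000109775 + 0.000123391 + 2.77271e-05 = 0.000260892
P(Level III | data) = 2.77271e-05 / 0.000260892 ≈ 0.106

0.106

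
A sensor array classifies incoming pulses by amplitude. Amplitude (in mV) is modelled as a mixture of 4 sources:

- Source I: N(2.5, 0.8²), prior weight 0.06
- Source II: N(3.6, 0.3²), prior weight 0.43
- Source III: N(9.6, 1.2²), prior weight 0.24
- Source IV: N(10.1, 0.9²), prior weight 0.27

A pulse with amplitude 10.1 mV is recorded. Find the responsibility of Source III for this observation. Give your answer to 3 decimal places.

0.379

By Bayes' theorem, P(k | x) = w_k f_k(x) / Σ_j w_j f_j(x).
Normal densities:
  L_I = 1.25974e-20
  L_II = 1.53187e-102
  L_III = 0.30481
  L_IV = 0.443269
Multiply by the mixture weights:
  w_I·L_I = 0.06 × 1.25974e-20 = 7.55845e-22
  w_II·L_II = 0.43 × 1.53187e-102 = 6.58706e-103
  w_III·L_III = 0.24 × 0.30481 = 0.0731545
  w_IV·L_IV = 0.27 × 0.443269 = 0.119683
Denominator: 7.55845e-22 + 6.58706e-103 + 0.0731545 + 0.119683 = 0.192837
P(Source III | 10.1 mV) ≈ 0.379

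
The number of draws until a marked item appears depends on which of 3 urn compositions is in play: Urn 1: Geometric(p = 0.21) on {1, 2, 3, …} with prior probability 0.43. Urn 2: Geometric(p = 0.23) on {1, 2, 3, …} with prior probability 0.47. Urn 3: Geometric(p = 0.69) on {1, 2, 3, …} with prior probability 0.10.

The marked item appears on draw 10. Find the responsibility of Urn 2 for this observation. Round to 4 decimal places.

0.4872

Apply Bayes' rule: the posterior for each component is proportional to its prior times its likelihood at x.
Geometric probabilities:
  f_1 = 0.0251688
  f_2 = 0.0218849
  f_3 = 1.82433e-05
Multiply by the mixture weights:
  π_1·f_1 = 0.43 × 0.0251688 = 0.0108226
  π_2·f_2 = 0.47 × 0.0218849 = 0.0102859
  π_3·f_3 = 0.10 × 1.82433e-05 = 1.82433e-06
Marginal: 0.0108226 + 0.0102859 + 1.82433e-06 = 0.0211103
P(Urn 2 | 10) ≈ 0.4872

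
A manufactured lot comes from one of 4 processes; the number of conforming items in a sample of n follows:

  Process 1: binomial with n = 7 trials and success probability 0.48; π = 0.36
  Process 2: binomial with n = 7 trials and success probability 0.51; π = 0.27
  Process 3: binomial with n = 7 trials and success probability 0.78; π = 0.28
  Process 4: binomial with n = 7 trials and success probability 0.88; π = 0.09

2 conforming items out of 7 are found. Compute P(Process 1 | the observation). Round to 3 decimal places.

0.603

The responsibility of component k is P(Z=k) f_k(x) divided by Σ_j P(Z=j) f_j(x).
Binomial probabilities:
  p_1 = 0.183958
  p_2 = 0.154291
  p_3 = 0.00658449
  p_4 = 0.000404661
Prior × likelihood for each component:
  P(Z=1)·p_1 = 0.36 × 0.183958 = 0.0662249
  P(Z=2)·p_2 = 0.27 × 0.154291 = 0.0416585
  P(Z=3)·p_3 = 0.28 × 0.00658449 = 0.00184366
  P(Z=4)·p_4 = 0.09 × 0.000404661 = 3.64194e-05
Evidence: 0.0662249 + 0.0416585 + 0.00184366 + 3.64194e-05 = 0.109763
P(Process 1 | 2 conforming items out of 7) ≈ 0.603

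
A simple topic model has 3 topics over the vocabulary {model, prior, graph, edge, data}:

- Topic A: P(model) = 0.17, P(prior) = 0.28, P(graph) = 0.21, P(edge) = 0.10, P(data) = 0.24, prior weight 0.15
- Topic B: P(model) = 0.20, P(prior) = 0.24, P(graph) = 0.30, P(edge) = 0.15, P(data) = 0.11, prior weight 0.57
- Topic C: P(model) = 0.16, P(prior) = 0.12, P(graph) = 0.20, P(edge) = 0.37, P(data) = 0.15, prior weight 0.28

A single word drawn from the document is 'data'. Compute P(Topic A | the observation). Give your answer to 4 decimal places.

By Bayes' theorem, P(k | x) = π_k f_k(x) / Σ_j π_j f_j(x).
Evaluate each component's likelihood at the observed value:
  f_A = P(data | comp) = 0.24
  f_B = P(data | comp) = 0.11
  f_C = P(data | comp) = 0.15
Unnormalised posteriors:
  π_A·f_A = 0.15 × 0.24 = 0.036
  π_B·f_B = 0.57 × 0.11 = 0.0627
  π_C·f_C = 0.28 × 0.15 = 0.042
Normaliser: 0.036 + 0.0627 + 0.042 = 0.1407
P(Topic A | x) = 0.036 / 0.1407 ≈ 0.2559

0.2559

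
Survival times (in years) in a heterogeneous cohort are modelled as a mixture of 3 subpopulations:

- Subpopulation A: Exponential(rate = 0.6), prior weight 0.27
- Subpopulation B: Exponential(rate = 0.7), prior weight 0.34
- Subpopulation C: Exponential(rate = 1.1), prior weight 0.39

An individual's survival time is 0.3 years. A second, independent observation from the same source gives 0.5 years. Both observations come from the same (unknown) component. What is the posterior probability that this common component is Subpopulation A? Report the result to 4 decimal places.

0.1713

By Bayes' theorem, P(k | x) = π_k f_k(x) / Σ_j π_j f_j(x).
Since both observations come from the same component, the likelihood for component k is f_k(x₁)·f_k(x₂).
  p_A = [0.6·e^(−0.6·0.3) = 0.6·e^(−0.1800) = 0.501162] × [0.444491] = 0.222762
  p_B = [0.7·e^(−0.7·0.3) = 0.7·e^(−0.2100) = 0.567409] × [0.493282] = 0.279892
  p_C = [1.1·e^(−1.1·0.3) = 1.1·e^(−0.3300) = 0.790816] × [0.634645] = 0.501887
Weight by the priors:
  π_A·p_A = 0.27 × 0.222762 = 0.0601457
  π_B·p_B = 0.34 × 0.279892 = 0.0951634
  π_C·p_C = 0.39 × 0.501887 = 0.195736
Normaliser: 0.0601457 + 0.0951634 + 0.195736 = 0.351045
P(Subpopulation A | x₁, x₂) ≈ 0.1713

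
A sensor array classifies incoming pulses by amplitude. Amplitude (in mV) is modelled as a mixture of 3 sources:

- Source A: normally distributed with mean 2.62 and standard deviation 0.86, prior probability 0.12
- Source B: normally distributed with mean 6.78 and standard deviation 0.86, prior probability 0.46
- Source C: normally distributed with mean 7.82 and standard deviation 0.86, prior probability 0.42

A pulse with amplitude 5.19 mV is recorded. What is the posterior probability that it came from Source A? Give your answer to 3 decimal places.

0.016

By Bayes' theorem, P(k | x) = w_k f_k(x) / Σ_j w_j f_j(x).
Normal densities:
  f_A = (1/(0.86·√(2π)))·exp(−(5.19−2.62)²/(2·0.86²)) = 0.463886·exp(-4.46518) = 0.00533589
  f_B = (1/(0.86·√(2π)))·exp(−(5.19−6.78)²/(2·0.86²)) = 0.463886·exp(-1.70910) = 0.0839768
  f_C = (1/(0.86·√(2π)))·exp(−(5.19−7.82)²/(2·0.86²)) = 0.463886·exp(-4.67611) = 0.00432119
Multiply by the mixture weights:
  w_A·f_A = 0.12 × 0.00533589 = 0.000640307
  w_B·f_B = 0.46 × 0.0839768 = 0.0386293
  w_C·f_C = 0.42 × 0.00432119 = 0.0018149
Denominator: 0.000640307 + 0.0386293 + 0.0018149 = 0.0410845
Responsibility of Source A: 0.000640307 / 0.0410845 ≈ 0.016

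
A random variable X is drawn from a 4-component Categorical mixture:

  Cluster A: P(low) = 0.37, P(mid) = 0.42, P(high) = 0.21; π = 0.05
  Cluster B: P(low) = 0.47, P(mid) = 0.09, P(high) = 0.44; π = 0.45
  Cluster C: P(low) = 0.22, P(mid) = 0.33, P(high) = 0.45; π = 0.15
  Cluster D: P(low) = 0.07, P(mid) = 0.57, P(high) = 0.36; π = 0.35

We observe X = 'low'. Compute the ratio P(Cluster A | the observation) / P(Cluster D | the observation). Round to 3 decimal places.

0.755

Only the two components matter; the odds are (π_i f_i(x)) / (π_j f_j(x)).
Evaluate each component's likelihood at the observed value:
  f_A = 0.37
  f_B = 0.47
  f_C = 0.22
  f_D = 0.07
Posterior odds = (π_A·f_A) / (π_D·f_D) = (0.05·0.37) / (0.35·0.07) = 0.0185 / 0.0245 ≈ 0.755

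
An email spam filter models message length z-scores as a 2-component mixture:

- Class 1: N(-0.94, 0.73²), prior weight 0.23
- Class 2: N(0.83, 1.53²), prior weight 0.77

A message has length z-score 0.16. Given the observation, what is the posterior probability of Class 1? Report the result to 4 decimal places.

0.1813

By Bayes' theorem, P(k | x) = w_k f_k(x) / Σ_j w_j f_j(x).
Component likelihoods at x = 0.16:
  L_1 = (1/(0.73·√(2π)))·exp(−(0.16−-0.94)²/(2·0.73²)) = 0.546496·exp(-1.13530) = 0.175604
  L_2 = (1/(1.53·√(2π)))·exp(−(0.16−0.83)²/(2·1.53²)) = 0.260747·exp(-0.09588) = 0.236907
Multiply by the mixture weights:
  w_1·L_1 = 0.23 × 0.175604 = 0.0403889
  w_2·L_2 = 0.77 × 0.236907 = 0.182418
Normaliser: 0.0403889 + 0.182418 = 0.222807
P(Class 1 | 0.16) = 0.0403889 / 0.222807 ≈ 0.1813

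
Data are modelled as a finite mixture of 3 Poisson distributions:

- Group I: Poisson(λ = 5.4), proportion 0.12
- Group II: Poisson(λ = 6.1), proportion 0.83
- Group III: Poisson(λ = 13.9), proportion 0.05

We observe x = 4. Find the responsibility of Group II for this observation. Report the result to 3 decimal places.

0.848

Apply Bayes' rule: the posterior for each component is proportional to its prior times its likelihood at x.
Component likelihoods at x = 4:
  p_I = e^(−5.4)·5.4^4/4! = 0.16002
  p_II = e^(−6.1)·6.1^4/4! = 0.129393
  p_III = e^(−13.9)·13.9^4/4! = 0.0014294
Multiply by the mixture weights:
  w_I·p_I = 0.12 × 0.16002 = 0.0192024
  w_II·p_II = 0.83 × 0.129393 = 0.107396
  w_III·p_III = 0.05 × 0.0014294 = 7.14701e-05
Denominator: 0.0192024 + 0.107396 + 7.14701e-05 = 0.12667
P(Group II | 4) ≈ 0.848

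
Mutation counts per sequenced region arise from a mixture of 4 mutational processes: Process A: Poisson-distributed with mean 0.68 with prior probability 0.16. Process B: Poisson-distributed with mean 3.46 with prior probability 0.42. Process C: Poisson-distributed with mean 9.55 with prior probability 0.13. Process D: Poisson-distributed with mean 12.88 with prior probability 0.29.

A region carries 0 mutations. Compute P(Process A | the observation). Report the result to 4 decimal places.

By Bayes' theorem, P(k | x) = π_k f_k(x) / Σ_j π_j f_j(x).
Poisson probabilities:
  L_A = e^(−0.68)·0.68^0/0! = 0.506617
  L_B = e^(−3.46)·3.46^0/0! = 0.0314298
  L_C = e^(−9.55)·9.55^0/0! = 7.12013e-05
  L_D = e^(−12.88)·12.88^0/0! = 2.54851e-06
Multiply by the mixture weights:
  π_A·L_A = 0.16 × 0.506617 = 0.0810587
  π_B·L_B = 0.42 × 0.0314298 = 0.0132005
  π_C·L_C = 0.13 × 7.12013e-05 = 9.25616e-06
  π_D·L_D = 0.29 × 2.54851e-06 = 7.39069e-07
Sum: 0.0810587 + 0.0132005 + 9.25616e-06 + 7.39069e-07 = 0.0942692
P(Process A | the observation) = 0.0810587 / 0.0942692 ≈ 0.8599

0.8599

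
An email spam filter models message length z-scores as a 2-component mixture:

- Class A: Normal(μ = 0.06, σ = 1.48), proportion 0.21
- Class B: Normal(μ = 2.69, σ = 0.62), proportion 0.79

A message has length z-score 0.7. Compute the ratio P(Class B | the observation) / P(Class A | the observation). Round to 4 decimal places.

0.0571

The posterior odds equal the prior odds times the likelihood ratio: (π_i/π_j)·(f_i(x)/f_j(x)).
Component likelihoods at x = 0.7:
  L_A = (1/(1.48·√(2π)))·exp(−(0.7−0.06)²/(2·1.48²)) = 0.269556·exp(-0.09350) = 0.245495
  L_B = (1/(0.62·√(2π)))·exp(−(0.7−2.69)²/(2·0.62²)) = 0.643455·exp(-5.15101) = 0.00372787
Odds = (0.79/0.21) × (0.00372787/0.245495) = 3.7619 × 0.0151851 ≈ 0.0571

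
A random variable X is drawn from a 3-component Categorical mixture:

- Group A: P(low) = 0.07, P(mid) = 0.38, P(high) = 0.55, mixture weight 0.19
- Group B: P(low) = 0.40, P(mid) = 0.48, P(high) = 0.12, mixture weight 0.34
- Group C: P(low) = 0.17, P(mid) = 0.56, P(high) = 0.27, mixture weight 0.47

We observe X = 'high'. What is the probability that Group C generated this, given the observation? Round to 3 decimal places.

0.466

By Bayes' theorem, P(k | x) = w_k f_k(x) / Σ_j w_j f_j(x).
Component likelihoods at x = 'high':
  L_A = P(high | comp) = 0.55
  L_B = P(high | comp) = 0.12
  L_C = P(high | comp) = 0.27
Prior × likelihood for each component:
  w_A·L_A = 0.19 × 0.55 = 0.1045
  w_B·L_B = 0.34 × 0.12 = 0.0408
  w_C·L_C = 0.47 × 0.27 = 0.1269
Denominator: 0.1045 + 0.0408 + 0.1269 = 0.2722
P(Group C | 'high') ≈ 0.466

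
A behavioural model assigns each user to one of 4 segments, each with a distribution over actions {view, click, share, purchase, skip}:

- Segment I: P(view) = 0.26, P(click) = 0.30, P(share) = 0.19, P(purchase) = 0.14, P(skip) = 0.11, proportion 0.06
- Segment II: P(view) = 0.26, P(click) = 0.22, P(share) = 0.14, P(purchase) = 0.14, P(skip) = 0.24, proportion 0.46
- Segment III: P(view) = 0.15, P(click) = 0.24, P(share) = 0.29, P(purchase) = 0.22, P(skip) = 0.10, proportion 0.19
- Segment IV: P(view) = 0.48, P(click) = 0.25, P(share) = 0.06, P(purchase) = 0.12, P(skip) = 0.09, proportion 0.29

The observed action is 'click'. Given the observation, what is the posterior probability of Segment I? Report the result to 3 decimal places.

P(component k | x) = π_k·f_k(x) / marginal(x), where marginal(x) = Σ_j π_j·f_j(x).
Evaluate each component's likelihood at the observed value:
  p_I = 0.3
  p_II = 0.22
  p_III = 0.24
  p_IV = 0.25
Unnormalised posteriors:
  π_I·p_I = 0.06 × 0.3 = 0.018
  π_II·p_II = 0.46 × 0.22 = 0.1012
  π_III·p_III = 0.19 × 0.24 = 0.0456
  π_IV·p_IV = 0.29 × 0.25 = 0.0725
Marginal: 0.018 + 0.1012 + 0.0456 + 0.0725 = 0.2373
So the posterior for Segment I is 0.018 / 0.2373 ≈ 0.076.

0.076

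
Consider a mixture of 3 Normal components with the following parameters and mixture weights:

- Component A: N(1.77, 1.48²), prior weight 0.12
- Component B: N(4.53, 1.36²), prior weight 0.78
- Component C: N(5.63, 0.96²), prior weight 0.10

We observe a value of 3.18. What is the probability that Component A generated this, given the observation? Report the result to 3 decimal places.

By Bayes' theorem, P(k | x) = π_k f_k(x) / Σ_j π_j f_j(x).
Evaluate each component's likelihood at the observed value:
  L_A = (1/(1.48·√(2π)))·exp(−(3.18−1.77)²/(2·1.48²)) = 0.269556·exp(-0.45382) = 0.171221
  L_B = (1/(1.36·√(2π)))·exp(−(3.18−4.53)²/(2·1.36²)) = 0.293340·exp(-0.49267) = 0.179228
  L_C = (1/(0.96·√(2π)))·exp(−(3.18−5.63)²/(2·0.96²)) = 0.415565·exp(-3.25656) = 0.0160078
Prior × likelihood for each component:
  π_A·L_A = 0.12 × 0.171221 = 0.0205465
  π_B·L_B = 0.78 × 0.179228 = 0.139798
  π_C·L_C = 0.10 × 0.0160078 = 0.00160078
Evidence: 0.0205465 + 0.139798 + 0.00160078 = 0.161945
So the posterior for Component A is 0.0205465 / 0.161945 ≈ 0.127.

0.127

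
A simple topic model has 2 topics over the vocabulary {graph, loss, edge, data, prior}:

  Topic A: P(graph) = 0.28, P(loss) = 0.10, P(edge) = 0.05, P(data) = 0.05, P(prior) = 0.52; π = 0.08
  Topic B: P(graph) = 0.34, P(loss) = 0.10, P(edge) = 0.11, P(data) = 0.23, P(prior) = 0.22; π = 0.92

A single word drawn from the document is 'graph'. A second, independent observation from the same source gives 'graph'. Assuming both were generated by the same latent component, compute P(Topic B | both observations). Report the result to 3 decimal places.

P(component k | x) = w_k·f_k(x) / marginal(x), where marginal(x) = Σ_j w_j·f_j(x).
Since both observations come from the same component, the likelihood for component k is f_k(x₁)·f_k(x₂).
  p_A = [0.28] × [0.28] = 0.0784
  p_B = [0.34] × [0.34] = 0.1156
Weight by the priors:
  w_A·p_A = 0.08 × 0.0784 = 0.006272
  w_B·p_B = 0.92 × 0.1156 = 0.106352
Marginal: 0.006272 + 0.106352 = 0.112624
P(Topic B | x) = 0.106352 / 0.112624 ≈ 0.944

0.944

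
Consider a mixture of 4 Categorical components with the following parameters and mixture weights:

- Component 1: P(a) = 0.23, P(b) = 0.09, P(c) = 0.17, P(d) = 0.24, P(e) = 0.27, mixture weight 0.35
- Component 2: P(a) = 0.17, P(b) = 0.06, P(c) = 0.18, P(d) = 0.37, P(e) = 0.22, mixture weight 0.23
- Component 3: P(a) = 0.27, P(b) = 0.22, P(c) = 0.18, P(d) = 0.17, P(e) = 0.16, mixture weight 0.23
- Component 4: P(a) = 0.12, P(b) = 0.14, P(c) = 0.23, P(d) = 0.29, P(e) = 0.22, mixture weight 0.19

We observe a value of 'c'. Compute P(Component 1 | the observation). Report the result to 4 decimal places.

P(component k | x) = P(Z=k)·f_k(x) / marginal(x), where marginal(x) = Σ_j P(Z=j)·f_j(x).
Categorical probabilities:
  p_1 = 0.17
  p_2 = 0.18
  p_3 = 0.18
  p_4 = 0.23
Unnormalised posteriors:
  P(Z=1)·p_1 = 0.35 × 0.17 = 0.0595
  P(Z=2)·p_2 = 0.23 × 0.18 = 0.0414
  P(Z=3)·p_3 = 0.23 × 0.18 = 0.0414
  P(Z=4)·p_4 = 0.19 × 0.23 = 0.0437
Sum: 0.0595 + 0.0414 + 0.0414 + 0.0437 = 0.186
Responsibility of Component 1: 0.0595 / 0.186 ≈ 0.3199

0.3199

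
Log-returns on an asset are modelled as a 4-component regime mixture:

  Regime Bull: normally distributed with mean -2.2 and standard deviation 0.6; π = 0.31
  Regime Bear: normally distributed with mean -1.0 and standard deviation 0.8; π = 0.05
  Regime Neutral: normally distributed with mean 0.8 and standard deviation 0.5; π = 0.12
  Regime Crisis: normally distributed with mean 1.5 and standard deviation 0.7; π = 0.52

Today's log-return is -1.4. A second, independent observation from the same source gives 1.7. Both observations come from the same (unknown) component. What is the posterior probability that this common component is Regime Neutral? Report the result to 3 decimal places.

0.014

The responsibility of component k is w_k f_k(x) divided by Σ_j w_j f_j(x).
Since both observations come from the same component, the likelihood for component k is f_k(x₁)·f_k(x₂).
  p_Bull = [0.27335] × [4.44926e-10] = 1.21621e-10
  p_Bear = [0.440082] × [0.0016764] = 0.000737752
  p_Neutral = [4.98849e-05] × [0.1579] = 7.87685e-06
  p_Crisis = [0.00010687] × [0.547124] = 5.84712e-05
Unnormalised posteriors:
  w_Bull·p_Bull = 0.31 × 1.21621e-10 = 3.77024e-11
  w_Bear·p_Bear = 0.05 × 0.000737752 = 3.68876e-05
  w_Neutral·p_Neutral = 0.12 × 7.87685e-06 = 9.45222e-07
  w_Crisis·p_Crisis = 0.52 × 5.84712e-05 = 3.0405e-05
Evidence: 3.77024e-11 + 3.68876e-05 + 9.45222e-07 + 3.0405e-05 = 6.82379e-05
So the posterior for Regime Neutral is 9.45222e-07 / 6.82379e-05 ≈ 0.014.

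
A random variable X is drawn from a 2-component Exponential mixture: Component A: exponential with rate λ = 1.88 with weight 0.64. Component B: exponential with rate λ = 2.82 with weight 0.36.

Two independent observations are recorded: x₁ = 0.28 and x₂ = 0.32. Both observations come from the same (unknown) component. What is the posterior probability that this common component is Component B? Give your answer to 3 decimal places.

0.419

Apply Bayes' rule: the posterior for each component is proportional to its prior times its likelihood at x.
Since both observations come from the same component, the likelihood for component k is f_k(x₁)·f_k(x₂).
  f_A = [1.11057] × [1.03012] = 1.14401
  f_B = [1.28035] × [1.14378] = 1.46444
Weight by the priors:
  w_A·f_A = 0.64 × 1.14401 = 0.732169
  w_B·f_B = 0.36 × 1.46444 = 0.527199
Denominator: 0.732169 + 0.527199 = 1.25937
P(Component B | x₁, x₂) ≈ 0.419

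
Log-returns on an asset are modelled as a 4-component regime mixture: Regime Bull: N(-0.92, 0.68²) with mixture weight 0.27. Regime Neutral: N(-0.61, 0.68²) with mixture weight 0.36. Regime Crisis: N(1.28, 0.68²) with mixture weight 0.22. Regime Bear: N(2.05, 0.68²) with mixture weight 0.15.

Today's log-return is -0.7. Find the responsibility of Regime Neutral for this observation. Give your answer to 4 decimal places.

Apply Bayes' rule: the posterior for each component is proportional to its prior times its likelihood at x.
Evaluate each component's likelihood at the observed value:
  p_Bull = 0.556765
  p_Neutral = 0.581564
  p_Crisis = 0.00845952
  p_Bear = 0.00016481
Prior × likelihood for each component:
  w_Bull·p_Bull = 0.27 × 0.556765 = 0.150327
  w_Neutral·p_Neutral = 0.36 × 0.581564 = 0.209363
  w_Crisis·p_Crisis = 0.22 × 0.00845952 = 0.00186109
  w_Bear·p_Bear = 0.15 × 0.00016481 = 2.47214e-05
Evidence: 0.150327 + 0.209363 + 0.00186109 + 2.47214e-05 = 0.361575
Responsibility of Regime Neutral: 0.209363 / 0.361575 ≈ 0.5790

0.5790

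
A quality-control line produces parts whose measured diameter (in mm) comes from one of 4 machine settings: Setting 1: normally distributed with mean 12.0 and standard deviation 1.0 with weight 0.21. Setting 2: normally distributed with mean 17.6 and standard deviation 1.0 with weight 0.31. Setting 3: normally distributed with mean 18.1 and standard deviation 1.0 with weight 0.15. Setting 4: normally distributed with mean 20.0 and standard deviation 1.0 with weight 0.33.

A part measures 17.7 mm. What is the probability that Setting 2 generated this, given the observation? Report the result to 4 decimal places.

P(component k | x) = P(Z=k)·f_k(x) / marginal(x), where marginal(x) = Σ_j P(Z=j)·f_j(x).
Normal densities:
  p_1 = (1/(1.0·√(2π)))·exp(−(17.7−12.0)²/(2·1.0²)) = 0.398942·exp(-16.24500) = 3.51396e-08
  p_2 = (1/(1.0·√(2π)))·exp(−(17.7−17.6)²/(2·1.0²)) = 0.398942·exp(-0.00500) = 0.396953
  p_3 = (1/(1.0·√(2π)))·exp(−(17.7−18.1)²/(2·1.0²)) = 0.398942·exp(-0.08000) = 0.36827
  p_4 = (1/(1.0·√(2π)))·exp(−(17.7−20.0)²/(2·1.0²)) = 0.398942·exp(-2.64500) = 0.028327
Prior × likelihood for each component:
  P(Z=1)·p_1 = 0.21 × 3.51396e-08 = 7.37931e-09
  P(Z=2)·p_2 = 0.31 × 0.396953 = 0.123055
  P(Z=3)·p_3 = 0.15 × 0.36827 = 0.0552405
  P(Z=4)·p_4 = 0.33 × 0.028327 = 0.00934792
Normaliser: 7.37931e-09 + 0.123055 + 0.0552405 + 0.00934792 = 0.187644
P(Setting 2 | the observation) = 0.123055 / 0.187644 ≈ 0.6558

0.6558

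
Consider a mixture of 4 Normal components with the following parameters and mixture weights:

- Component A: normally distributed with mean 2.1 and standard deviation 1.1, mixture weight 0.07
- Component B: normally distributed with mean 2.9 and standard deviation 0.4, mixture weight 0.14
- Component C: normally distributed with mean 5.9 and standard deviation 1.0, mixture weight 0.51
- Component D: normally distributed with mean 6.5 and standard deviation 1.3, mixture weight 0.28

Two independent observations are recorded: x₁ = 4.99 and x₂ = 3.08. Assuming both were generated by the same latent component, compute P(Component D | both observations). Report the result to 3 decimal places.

0.260

The responsibility of component k is π_k f_k(x) divided by Σ_j π_j f_j(x).
Since both observations come from the same component, the likelihood for component k is f_k(x₁)·f_k(x₂).
  p_A = [(1/(1.1·√(2π)))·exp(−(4.99−2.1)²/(2·1.1²)) = 0.362675·exp(-3.45128) = 0.0114986] × [0.243873] = 0.0028042
  p_B = [(1/(0.4·√(2π)))·exp(−(4.99−2.9)²/(2·0.4²)) = 0.997356·exp(-13.65031) = 1.17651e-06] × [0.901317] = 1.06041e-06
  p_C = [(1/(1.0·√(2π)))·exp(−(4.99−5.9)²/(2·1.0²)) = 0.398942·exp(-0.41405) = 0.263688] × [0.00748287] = 0.00197314
  p_D = [(1/(1.3·√(2π)))·exp(−(4.99−6.5)²/(2·1.3²)) = 0.306879·exp(-0.67459) = 0.156314] × [0.00964056] = 0.00150695
Unnormalised posteriors:
  π_A·p_A = 0.07 × 0.0028042 = 0.000196294
  π_B·p_B = 0.14 × 1.06041e-06 = 1.48457e-07
  π_C·p_C = 0.51 × 0.00197314 = 0.0010063
  π_D·p_D = 0.28 × 0.00150695 = 0.000421947
Denominator: 0.000196294 + 1.48457e-07 + 0.0010063 + 0.000421947 = 0.00162469
Responsibility of Component D: 0.000421947 / 0.00162469 ≈ 0.260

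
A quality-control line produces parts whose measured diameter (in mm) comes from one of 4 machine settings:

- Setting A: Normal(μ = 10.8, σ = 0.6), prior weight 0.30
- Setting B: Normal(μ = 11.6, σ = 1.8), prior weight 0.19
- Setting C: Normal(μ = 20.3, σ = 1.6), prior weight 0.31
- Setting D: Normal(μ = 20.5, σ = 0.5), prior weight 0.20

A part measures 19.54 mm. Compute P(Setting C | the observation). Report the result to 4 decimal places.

0.7321

Apply Bayes' rule: the posterior for each component is proportional to its prior times its likelihood at x.
Component likelihoods at x = 19.54 mm:
  L_A = (1/(0.6·√(2π)))·exp(−(19.54−10.8)²/(2·0.6²)) = 0.664904·exp(-106.09389) = 5.58172e-47
  L_B = (1/(1.8·√(2π)))·exp(−(19.54−11.6)²/(2·1.8²)) = 0.221635·exp(-9.72895) = 1.3195e-05
  L_C = (1/(1.6·√(2π)))·exp(−(19.54−20.3)²/(2·1.6²)) = 0.249339·exp(-0.11281) = 0.222739
  L_D = (1/(0.5·√(2π)))·exp(−(19.54−20.5)²/(2·0.5²)) = 0.797885·exp(-1.84320) = 0.126313
Prior × likelihood for each component:
  P(Z=A)·L_A = 0.30 × 5.58172e-47 = 1.67452e-47
  P(Z=B)·L_B = 0.19 × 1.3195e-05 = 2.50704e-06
  P(Z=C)·L_C = 0.31 × 0.222739 = 0.0690491
  P(Z=D)·L_D = 0.20 × 0.126313 = 0.0252626
Sum: 1.67452e-47 + 2.50704e-06 + 0.0690491 + 0.0252626 = 0.0943142
Responsibility of Setting C: 0.0690491 / 0.0943142 ≈ 0.7321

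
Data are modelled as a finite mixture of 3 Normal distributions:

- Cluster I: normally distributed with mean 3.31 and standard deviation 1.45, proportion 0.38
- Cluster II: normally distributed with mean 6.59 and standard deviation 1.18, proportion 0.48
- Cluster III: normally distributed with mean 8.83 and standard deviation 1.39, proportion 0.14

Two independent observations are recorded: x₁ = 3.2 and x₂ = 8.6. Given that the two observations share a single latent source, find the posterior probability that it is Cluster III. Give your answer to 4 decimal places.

0.0126

Apply Bayes' rule: the posterior for each component is proportional to its prior times its likelihood at x.
Since both observations come from the same component, the likelihood for component k is f_k(x₁)·f_k(x₂).
  p_I = [0.274342] × [0.000354267] = 9.71903e-05
  p_II = [0.00545525] × [0.0792442] = 0.000432297
  p_III = [7.86149e-05] × [0.283107] = 2.22564e-05
Multiply by the mixture weights:
  w_I·p_I = 0.38 × 9.71903e-05 = 3.69323e-05
  w_II·p_II = 0.48 × 0.000432297 = 0.000207502
  w_III·p_III = 0.14 × 2.22564e-05 = 3.1159e-06
Normaliser: 3.69323e-05 + 0.000207502 + 3.1159e-06 = 0.000247551
P(Cluster III | data) = 3.1159e-06 / 0.000247551 ≈ 0.0126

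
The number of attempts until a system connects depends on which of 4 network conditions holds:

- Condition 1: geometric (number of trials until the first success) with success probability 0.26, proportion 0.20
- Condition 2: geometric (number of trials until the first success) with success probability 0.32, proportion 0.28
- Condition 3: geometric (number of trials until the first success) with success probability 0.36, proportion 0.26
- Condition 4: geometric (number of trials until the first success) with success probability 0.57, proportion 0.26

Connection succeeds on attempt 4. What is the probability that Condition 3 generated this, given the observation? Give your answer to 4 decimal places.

By Bayes' theorem, P(k | x) = π_k f_k(x) / Σ_j π_j f_j(x).
Geometric probabilities:
  L_1 = 0.26·(1−0.26)^3 = 0.26·0.405224 = 0.105358
  L_2 = 0.32·(1−0.32)^3 = 0.32·0.314432 = 0.100618
  L_3 = 0.36·(1−0.36)^3 = 0.36·0.262144 = 0.0943718
  L_4 = 0.57·(1−0.57)^3 = 0.57·0.079507 = 0.045319
Weight by the priors:
  π_1·L_1 = 0.20 × 0.105358 = 0.0210716
  π_2·L_2 = 0.28 × 0.100618 = 0.0281731
  π_3·L_3 = 0.26 × 0.0943718 = 0.0245367
  π_4·L_4 = 0.26 × 0.045319 = 0.0117829
Evidence: 0.0210716 + 0.0281731 + 0.0245367 + 0.0117829 = 0.0855644
P(Condition 3 | data) ≈ 0.2868

0.2868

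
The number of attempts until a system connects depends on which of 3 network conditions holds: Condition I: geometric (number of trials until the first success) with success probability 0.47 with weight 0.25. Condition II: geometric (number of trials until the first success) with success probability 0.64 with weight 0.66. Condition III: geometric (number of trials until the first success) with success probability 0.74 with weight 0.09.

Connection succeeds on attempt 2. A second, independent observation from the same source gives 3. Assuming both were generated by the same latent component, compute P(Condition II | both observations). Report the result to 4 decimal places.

0.5812

The responsibility of component k is P(Z=k) f_k(x) divided by Σ_j P(Z=j) f_j(x).
Since both observations come from the same component, the likelihood for component k is f_k(x₁)·f_k(x₂).
  L_I = [0.47·(1−0.47)^1 = 0.47·0.53 = 0.2491] × [0.132023] = 0.0328869
  L_II = [0.64·(1−0.64)^1 = 0.64·0.36 = 0.2304] × [0.082944] = 0.0191103
  L_III = [0.74·(1−0.74)^1 = 0.74·0.26 = 0.1924] × [0.050024] = 0.00962462
Prior × likelihood for each component:
  P(Z=I)·L_I = 0.25 × 0.0328869 = 0.00822173
  P(Z=II)·L_II = 0.66 × 0.0191103 = 0.0126128
  P(Z=III)·L_III = 0.09 × 0.00962462 = 0.000866216
Denominator: 0.00822173 + 0.0126128 + 0.000866216 = 0.0217007
P(Condition II | data) ≈ 0.5812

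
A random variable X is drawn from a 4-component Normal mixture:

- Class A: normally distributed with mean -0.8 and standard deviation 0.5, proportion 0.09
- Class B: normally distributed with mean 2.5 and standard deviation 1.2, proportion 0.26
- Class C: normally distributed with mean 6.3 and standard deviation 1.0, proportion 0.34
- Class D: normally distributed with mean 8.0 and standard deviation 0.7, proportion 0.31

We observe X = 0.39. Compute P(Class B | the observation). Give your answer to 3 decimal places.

0.813

Posterior ∝ prior × likelihood, so P(k | x) ∝ π_k f_k(x); normalise over all components.
Evaluate each component's likelihood at the observed value:
  p_A = 0.046982
  p_B = 0.0708544
  p_C = 1.03841e-08
  p_D = 1.23487e-26
Weight by the priors:
  π_A·p_A = 0.09 × 0.046982 = 0.00422838
  π_B·p_B = 0.26 × 0.0708544 = 0.0184221
  π_C·p_C = 0.34 × 1.03841e-08 = 3.5306e-09
  π_D·p_D = 0.31 × 1.23487e-26 = 3.82811e-27
Normaliser: 0.00422838 + 0.0184221 + 3.5306e-09 + 3.82811e-27 = 0.0226505
So the posterior for Class B is 0.0184221 / 0.0226505 ≈ 0.813.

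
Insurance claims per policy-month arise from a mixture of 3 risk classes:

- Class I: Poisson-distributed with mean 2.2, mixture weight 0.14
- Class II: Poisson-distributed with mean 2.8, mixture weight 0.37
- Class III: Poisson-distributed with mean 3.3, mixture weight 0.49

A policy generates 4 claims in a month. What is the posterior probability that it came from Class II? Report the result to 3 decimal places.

Posterior ∝ prior × likelihood, so P(k | x) ∝ P(Z=k) f_k(x); normalise over all components.
Component likelihoods at x = 4 claims:
  f_I = 0.108151
  f_II = 0.155739
  f_III = 0.182252
Weight by the priors:
  P(Z=I)·f_I = 0.14 × 0.108151 = 0.0151412
  P(Z=II)·f_II = 0.37 × 0.155739 = 0.0576233
  P(Z=III)·f_III = 0.49 × 0.182252 = 0.0893036
Marginal: 0.0151412 + 0.0576233 + 0.0893036 = 0.162068
So the posterior for Class II is 0.0576233 / 0.162068 ≈ 0.356.

0.356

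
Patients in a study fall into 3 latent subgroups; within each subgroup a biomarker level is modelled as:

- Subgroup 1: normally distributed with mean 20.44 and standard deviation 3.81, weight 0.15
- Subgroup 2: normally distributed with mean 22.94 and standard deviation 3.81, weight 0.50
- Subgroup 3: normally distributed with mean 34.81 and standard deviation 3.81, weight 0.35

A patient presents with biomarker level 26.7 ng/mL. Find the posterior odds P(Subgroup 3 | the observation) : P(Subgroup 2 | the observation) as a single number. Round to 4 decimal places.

Posterior odds = (P(Z=i) f_i(x)) / (P(Z=j) f_j(x)); the normalising sum cancels.
Evaluate each component's likelihood at the observed value:
  L_1 = (1/(3.81·√(2π)))·exp(−(26.7−20.44)²/(2·3.81²)) = 0.104709·exp(-1.34980) = 0.0271503
  L_2 = (1/(3.81·√(2π)))·exp(−(26.7−22.94)²/(2·3.81²)) = 0.104709·exp(-0.48696) = 0.0643428
  L_3 = (1/(3.81·√(2π)))·exp(−(26.7−34.81)²/(2·3.81²)) = 0.104709·exp(-2.26549) = 0.0108667
Posterior odds = (P(Z=3)·L_3) / (P(Z=2)·L_2) = (0.35·0.0108667) / (0.50·0.0643428) = 0.00380333 / 0.0321714 ≈ 0.1182

0.1182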